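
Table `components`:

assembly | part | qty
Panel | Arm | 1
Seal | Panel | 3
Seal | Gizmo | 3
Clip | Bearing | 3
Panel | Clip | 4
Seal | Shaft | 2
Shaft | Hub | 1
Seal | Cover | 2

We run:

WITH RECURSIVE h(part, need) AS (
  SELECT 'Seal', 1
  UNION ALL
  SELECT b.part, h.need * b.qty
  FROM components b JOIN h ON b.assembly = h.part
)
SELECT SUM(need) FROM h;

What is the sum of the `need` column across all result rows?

Base: (Seal, need=1).
Iteration 1: components of {Seal} -> Cover = 1*2 = 2, Gizmo = 1*3 = 3, Panel = 1*3 = 3, Shaft = 1*2 = 2.
Iteration 2: components of {Cover,Gizmo,Panel,Shaft} -> Arm = 3*1 = 3, Clip = 3*4 = 12, Hub = 2*1 = 2.
Iteration 3: components of {Arm,Clip,Hub} -> Bearing = 12*3 = 36.
Iteration 4: no further components; recursion stops.
SUM(need) = 1 + 3 + 2 + 3 + 2 + 12 + 3 + 2 + 36 = 64.

64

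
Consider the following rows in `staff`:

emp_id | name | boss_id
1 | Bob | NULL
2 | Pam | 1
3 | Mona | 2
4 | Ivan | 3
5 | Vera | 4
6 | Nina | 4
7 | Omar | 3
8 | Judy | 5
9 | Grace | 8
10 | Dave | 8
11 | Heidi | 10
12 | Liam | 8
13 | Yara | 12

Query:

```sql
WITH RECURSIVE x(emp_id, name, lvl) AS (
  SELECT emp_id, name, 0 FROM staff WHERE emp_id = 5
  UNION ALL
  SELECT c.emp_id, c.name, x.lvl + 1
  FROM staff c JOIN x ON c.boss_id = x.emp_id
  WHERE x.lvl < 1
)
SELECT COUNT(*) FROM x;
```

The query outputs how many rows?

Base: emp_id=5 (Vera) at lvl 0.
Iteration 1: rows with boss_id in {5} -> Judy (id 8, lvl 1).
Iteration 2: lvl < 1 fails for all current rows; recursion stops.
Total rows emitted: 2.

2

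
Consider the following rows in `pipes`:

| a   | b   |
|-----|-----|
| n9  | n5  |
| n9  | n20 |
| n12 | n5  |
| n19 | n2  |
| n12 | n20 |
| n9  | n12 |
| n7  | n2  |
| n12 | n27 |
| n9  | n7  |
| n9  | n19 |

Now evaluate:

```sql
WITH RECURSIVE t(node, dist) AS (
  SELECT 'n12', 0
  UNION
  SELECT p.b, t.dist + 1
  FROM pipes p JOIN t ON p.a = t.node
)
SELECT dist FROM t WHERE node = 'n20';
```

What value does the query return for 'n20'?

Base: (n12, dist=0).
Iteration 1: edges from {n12} -> (n20, dist=1), (n27, dist=1), (n5, dist=1).
Iteration 2: no outgoing edges from {n20,n27,n5}; recursion stops.

1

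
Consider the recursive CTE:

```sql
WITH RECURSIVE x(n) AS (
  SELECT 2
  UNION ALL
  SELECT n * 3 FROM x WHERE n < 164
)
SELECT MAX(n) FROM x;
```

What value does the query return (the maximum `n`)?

Base: n=2.
Iteration 1: 2 < 164 holds -> n = 2 * 3 = 6.
Iteration 2: 6 < 164 holds -> n = 6 * 3 = 18.
Iteration 3: 18 < 164 holds -> n = 18 * 3 = 54.
Iteration 4: 54 < 164 holds -> n = 54 * 3 = 162.
Iteration 5: 162 < 164 holds -> n = 162 * 3 = 486.
Iteration 6: 486 < 164 fails; recursion stops.
n values: 2, 6, 18, 54, 162, 486; the maximum is 486.

486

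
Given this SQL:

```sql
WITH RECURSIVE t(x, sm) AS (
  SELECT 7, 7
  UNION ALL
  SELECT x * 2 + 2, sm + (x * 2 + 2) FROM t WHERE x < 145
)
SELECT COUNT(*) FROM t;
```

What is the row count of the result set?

Base: x=7, sm=7.
Iteration 1: 7 < 145 holds -> x = 7 * 2 + 2 = 16, sm = 7 + 16 = 23.
Iteration 2: 16 < 145 holds -> x = 16 * 2 + 2 = 34, sm = 23 + 34 = 57.
Iteration 3: 34 < 145 holds -> x = 34 * 2 + 2 = 70, sm = 57 + 70 = 127.
Iteration 4: 70 < 145 holds -> x = 70 * 2 + 2 = 142, sm = 127 + 142 = 269.
Iteration 5: 142 < 145 holds -> x = 142 * 2 + 2 = 286, sm = 269 + 286 = 555.
Iteration 6: 286 < 145 fails; recursion stops.
Total rows emitted: 6.

6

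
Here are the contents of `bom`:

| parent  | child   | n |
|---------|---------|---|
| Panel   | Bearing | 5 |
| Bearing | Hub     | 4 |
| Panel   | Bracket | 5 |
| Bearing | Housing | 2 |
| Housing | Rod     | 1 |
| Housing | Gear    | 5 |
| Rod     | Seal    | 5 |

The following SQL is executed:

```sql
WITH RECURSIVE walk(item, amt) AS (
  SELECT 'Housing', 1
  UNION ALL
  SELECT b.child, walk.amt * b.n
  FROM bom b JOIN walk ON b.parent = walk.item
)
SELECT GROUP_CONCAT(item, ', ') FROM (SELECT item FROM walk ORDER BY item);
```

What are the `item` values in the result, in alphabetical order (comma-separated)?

Base: (Housing, amt=1).
Iteration 1: components of {Housing} -> Gear = 1*5 = 5, Rod = 1*1 = 1.
Iteration 2: components of {Gear,Rod} -> Seal = 1*5 = 5.
Iteration 3: no further components; recursion stops.

Gear, Housing, Rod, Seal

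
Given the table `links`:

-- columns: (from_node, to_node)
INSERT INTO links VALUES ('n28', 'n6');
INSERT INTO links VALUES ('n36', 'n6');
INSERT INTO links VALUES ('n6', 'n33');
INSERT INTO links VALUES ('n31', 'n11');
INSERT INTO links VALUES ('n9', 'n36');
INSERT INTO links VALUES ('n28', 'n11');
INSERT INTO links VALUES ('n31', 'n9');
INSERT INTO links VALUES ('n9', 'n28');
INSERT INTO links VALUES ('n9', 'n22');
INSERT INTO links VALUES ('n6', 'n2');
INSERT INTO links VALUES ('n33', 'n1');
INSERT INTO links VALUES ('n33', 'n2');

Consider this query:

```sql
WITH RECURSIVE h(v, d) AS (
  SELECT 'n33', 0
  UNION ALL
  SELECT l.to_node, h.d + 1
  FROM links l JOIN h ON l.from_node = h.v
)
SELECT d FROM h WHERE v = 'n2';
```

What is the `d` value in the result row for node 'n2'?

1

Base: (n33, d=0).
Iteration 1: edges from {n33} -> (n1, d=1), (n2, d=1).
Iteration 2: no outgoing edges from {n1,n2}; recursion stops.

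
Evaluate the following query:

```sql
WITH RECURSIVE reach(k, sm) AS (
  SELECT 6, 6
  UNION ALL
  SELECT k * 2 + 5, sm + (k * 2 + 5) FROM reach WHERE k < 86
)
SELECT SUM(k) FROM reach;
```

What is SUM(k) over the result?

Base: k=6, sm=6.
Iteration 1: 6 < 86 holds -> k = 6 * 2 + 5 = 17, sm = 6 + 17 = 23.
Iteration 2: 17 < 86 holds -> k = 17 * 2 + 5 = 39, sm = 23 + 39 = 62.
Iteration 3: 39 < 86 holds -> k = 39 * 2 + 5 = 83, sm = 62 + 83 = 145.
Iteration 4: 83 < 86 holds -> k = 83 * 2 + 5 = 171, sm = 145 + 171 = 316.
Iteration 5: 171 < 86 fails; recursion stops.
SUM(k) = 6 + 17 + 39 + 83 + 171 = 316.

316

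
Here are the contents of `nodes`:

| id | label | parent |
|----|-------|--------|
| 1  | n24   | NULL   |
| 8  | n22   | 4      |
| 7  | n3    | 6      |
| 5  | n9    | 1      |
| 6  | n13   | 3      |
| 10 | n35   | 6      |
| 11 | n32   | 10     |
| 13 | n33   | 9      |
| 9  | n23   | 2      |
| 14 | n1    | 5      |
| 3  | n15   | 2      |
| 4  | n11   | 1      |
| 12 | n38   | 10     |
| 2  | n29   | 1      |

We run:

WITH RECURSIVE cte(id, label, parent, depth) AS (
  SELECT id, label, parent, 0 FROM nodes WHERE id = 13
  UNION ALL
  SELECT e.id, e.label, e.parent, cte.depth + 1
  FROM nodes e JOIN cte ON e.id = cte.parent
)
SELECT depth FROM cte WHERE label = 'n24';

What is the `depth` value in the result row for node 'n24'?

Base: id=13 (n33), parent=9, depth 0.
Iteration 1: join on id=9 -> n23 (id 9, parent=2, depth 1).
Iteration 2: join on id=2 -> n29 (id 2, parent=1, depth 2).
Iteration 3: join on id=1 -> n24 (id 1, parent=NULL, depth 3).
Iteration 4: parent is NULL; no match; recursion stops.

3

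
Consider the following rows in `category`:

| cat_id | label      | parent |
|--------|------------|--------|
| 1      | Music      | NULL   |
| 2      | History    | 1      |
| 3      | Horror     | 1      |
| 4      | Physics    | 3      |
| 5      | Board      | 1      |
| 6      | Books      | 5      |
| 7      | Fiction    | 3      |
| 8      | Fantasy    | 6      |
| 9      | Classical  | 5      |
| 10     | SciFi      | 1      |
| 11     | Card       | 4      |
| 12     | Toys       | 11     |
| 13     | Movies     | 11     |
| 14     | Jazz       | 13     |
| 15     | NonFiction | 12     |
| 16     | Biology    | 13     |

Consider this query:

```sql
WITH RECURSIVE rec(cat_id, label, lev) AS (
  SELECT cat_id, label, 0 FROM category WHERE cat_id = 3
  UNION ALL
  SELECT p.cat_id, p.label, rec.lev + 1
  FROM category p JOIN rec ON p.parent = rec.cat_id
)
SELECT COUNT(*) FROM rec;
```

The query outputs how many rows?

Base: cat_id=3 (Horror) at lev 0.
Iteration 1: rows with parent in {3} -> Physics (id 4, lev 1), Fiction (id 7, lev 1).
Iteration 2: rows with parent in {4,7} -> Card (id 11, lev 2).
Iteration 3: rows with parent in {11} -> Toys (id 12, lev 3), Movies (id 13, lev 3).
Iteration 4: rows with parent in {12,13} -> Jazz (id 14, lev 4), NonFiction (id 15, lev 4), Biology (id 16, lev 4).
Iteration 5: no rows with parent in {14,15,16}; recursion stops.
Total rows emitted: 9.

9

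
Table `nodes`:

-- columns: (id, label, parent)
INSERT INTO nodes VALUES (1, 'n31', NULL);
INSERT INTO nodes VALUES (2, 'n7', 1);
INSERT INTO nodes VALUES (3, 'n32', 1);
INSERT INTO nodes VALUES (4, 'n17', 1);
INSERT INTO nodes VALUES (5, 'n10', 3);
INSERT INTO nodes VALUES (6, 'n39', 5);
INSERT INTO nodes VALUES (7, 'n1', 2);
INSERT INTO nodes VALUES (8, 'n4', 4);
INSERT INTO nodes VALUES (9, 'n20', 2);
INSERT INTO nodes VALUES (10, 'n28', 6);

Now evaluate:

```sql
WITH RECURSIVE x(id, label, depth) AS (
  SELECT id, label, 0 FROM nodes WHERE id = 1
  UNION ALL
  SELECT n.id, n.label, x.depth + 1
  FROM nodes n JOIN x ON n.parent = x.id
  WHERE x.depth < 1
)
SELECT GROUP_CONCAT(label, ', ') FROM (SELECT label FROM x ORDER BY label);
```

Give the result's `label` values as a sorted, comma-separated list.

n17, n31, n32, n7

Base: id=1 (n31) at depth 0.
Iteration 1: rows with parent in {1} -> n7 (id 2, depth 1), n32 (id 3, depth 1), n17 (id 4, depth 1).
Iteration 2: depth < 1 fails for all current rows; recursion stops.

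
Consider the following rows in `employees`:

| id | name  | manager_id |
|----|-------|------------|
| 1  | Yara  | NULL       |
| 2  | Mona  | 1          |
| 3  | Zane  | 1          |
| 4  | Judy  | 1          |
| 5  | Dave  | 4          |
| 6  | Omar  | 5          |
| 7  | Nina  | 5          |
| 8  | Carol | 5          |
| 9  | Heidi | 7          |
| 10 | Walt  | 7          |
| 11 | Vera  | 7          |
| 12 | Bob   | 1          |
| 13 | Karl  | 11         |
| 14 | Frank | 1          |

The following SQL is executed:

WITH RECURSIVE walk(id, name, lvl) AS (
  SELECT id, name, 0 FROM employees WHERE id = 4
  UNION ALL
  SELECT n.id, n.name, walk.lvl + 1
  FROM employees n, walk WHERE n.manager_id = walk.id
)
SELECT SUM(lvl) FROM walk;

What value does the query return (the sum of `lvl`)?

20

Base: id=4 (Judy) at lvl 0.
Iteration 1: rows with manager_id in {4} -> Dave (id 5, lvl 1).
Iteration 2: rows with manager_id in {5} -> Omar (id 6, lvl 2), Nina (id 7, lvl 2), Carol (id 8, lvl 2).
Iteration 3: rows with manager_id in {6,7,8} -> Heidi (id 9, lvl 3), Walt (id 10, lvl 3), Vera (id 11, lvl 3).
Iteration 4: rows with manager_id in {9,10,11} -> Karl (id 13, lvl 4).
Iteration 5: no rows with manager_id in {13}; recursion stops.
SUM(lvl) = 0 + 1 + 2 + 2 + 2 + 3 + 3 + 3 + 4 = 20.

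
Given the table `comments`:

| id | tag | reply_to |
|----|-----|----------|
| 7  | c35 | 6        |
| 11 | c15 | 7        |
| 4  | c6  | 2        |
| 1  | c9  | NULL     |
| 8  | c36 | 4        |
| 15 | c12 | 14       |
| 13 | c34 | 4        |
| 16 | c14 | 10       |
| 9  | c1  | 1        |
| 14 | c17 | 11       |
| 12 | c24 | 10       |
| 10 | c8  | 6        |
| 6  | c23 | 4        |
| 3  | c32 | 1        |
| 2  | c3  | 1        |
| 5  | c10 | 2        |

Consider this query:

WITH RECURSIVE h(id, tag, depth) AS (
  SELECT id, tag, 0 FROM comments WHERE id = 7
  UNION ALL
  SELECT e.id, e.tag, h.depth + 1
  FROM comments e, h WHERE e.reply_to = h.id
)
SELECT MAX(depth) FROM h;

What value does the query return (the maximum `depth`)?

3

Base: id=7 (c35) at depth 0.
Iteration 1: rows with reply_to in {7} -> c15 (id 11, depth 1).
Iteration 2: rows with reply_to in {11} -> c17 (id 14, depth 2).
Iteration 3: rows with reply_to in {14} -> c12 (id 15, depth 3).
Iteration 4: no rows with reply_to in {15}; recursion stops.
depth values: 0, 1, 2, 3; the maximum is 3.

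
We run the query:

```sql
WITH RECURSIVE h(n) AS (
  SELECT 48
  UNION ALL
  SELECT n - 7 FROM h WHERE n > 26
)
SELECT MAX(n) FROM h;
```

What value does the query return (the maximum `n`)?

48

Base: n=48.
Iteration 1: 48 > 26 holds -> n = 48 - 7 = 41.
Iteration 2: 41 > 26 holds -> n = 41 - 7 = 34.
Iteration 3: 34 > 26 holds -> n = 34 - 7 = 27.
Iteration 4: 27 > 26 holds -> n = 27 - 7 = 20.
Iteration 5: 20 > 26 fails; recursion stops.
n values: 48, 41, 34, 27, 20; the maximum is 48.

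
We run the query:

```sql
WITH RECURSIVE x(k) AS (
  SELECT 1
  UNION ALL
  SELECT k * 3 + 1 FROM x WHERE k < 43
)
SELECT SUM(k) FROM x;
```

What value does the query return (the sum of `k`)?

179

Base: k=1.
Iteration 1: 1 < 43 holds -> k = 1 * 3 + 1 = 4.
Iteration 2: 4 < 43 holds -> k = 4 * 3 + 1 = 13.
Iteration 3: 13 < 43 holds -> k = 13 * 3 + 1 = 40.
Iteration 4: 40 < 43 holds -> k = 40 * 3 + 1 = 121.
Iteration 5: 121 < 43 fails; recursion stops.
SUM(k) = 1 + 4 + 13 + 40 + 121 = 179.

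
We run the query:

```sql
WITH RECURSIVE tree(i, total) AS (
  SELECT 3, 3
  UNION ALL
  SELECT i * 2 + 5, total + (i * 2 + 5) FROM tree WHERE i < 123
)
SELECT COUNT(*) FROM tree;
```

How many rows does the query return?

Base: i=3, total=3.
Iteration 1: 3 < 123 holds -> i = 3 * 2 + 5 = 11, total = 3 + 11 = 14.
Iteration 2: 11 < 123 holds -> i = 11 * 2 + 5 = 27, total = 14 + 27 = 41.
Iteration 3: 27 < 123 holds -> i = 27 * 2 + 5 = 59, total = 41 + 59 = 100.
Iteration 4: 59 < 123 holds -> i = 59 * 2 + 5 = 123, total = 100 + 123 = 223.
Iteration 5: 123 < 123 fails; recursion stops.
Total rows emitted: 5.

5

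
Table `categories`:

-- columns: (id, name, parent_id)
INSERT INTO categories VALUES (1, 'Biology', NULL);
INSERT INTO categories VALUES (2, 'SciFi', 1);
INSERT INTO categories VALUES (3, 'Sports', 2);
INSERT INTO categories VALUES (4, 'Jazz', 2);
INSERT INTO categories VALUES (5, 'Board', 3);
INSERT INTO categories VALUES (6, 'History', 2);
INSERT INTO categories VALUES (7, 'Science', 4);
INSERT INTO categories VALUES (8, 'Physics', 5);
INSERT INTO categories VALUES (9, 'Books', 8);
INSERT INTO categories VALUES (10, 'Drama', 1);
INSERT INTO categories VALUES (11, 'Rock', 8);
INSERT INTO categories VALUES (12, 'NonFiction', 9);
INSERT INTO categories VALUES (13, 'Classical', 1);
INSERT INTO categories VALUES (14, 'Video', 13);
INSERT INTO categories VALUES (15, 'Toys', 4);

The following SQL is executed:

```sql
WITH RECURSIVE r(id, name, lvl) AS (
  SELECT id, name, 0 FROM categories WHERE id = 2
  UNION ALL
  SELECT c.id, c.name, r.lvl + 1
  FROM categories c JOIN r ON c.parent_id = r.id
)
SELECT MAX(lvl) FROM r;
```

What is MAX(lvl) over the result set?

Base: id=2 (SciFi) at lvl 0.
Iteration 1: rows with parent_id in {2} -> Sports (id 3, lvl 1), Jazz (id 4, lvl 1), History (id 6, lvl 1).
Iteration 2: rows with parent_id in {3,4,6} -> Board (id 5, lvl 2), Science (id 7, lvl 2), Toys (id 15, lvl 2).
Iteration 3: rows with parent_id in {5,7,15} -> Physics (id 8, lvl 3).
Iteration 4: rows with parent_id in {8} -> Books (id 9, lvl 4), Rock (id 11, lvl 4).
Iteration 5: rows with parent_id in {9,11} -> NonFiction (id 12, lvl 5).
Iteration 6: no rows with parent_id in {12}; recursion stops.
lvl values: 0, 1, 1, 1, 2, 2, 2, 3, 4, 4, 5; the maximum is 5.

5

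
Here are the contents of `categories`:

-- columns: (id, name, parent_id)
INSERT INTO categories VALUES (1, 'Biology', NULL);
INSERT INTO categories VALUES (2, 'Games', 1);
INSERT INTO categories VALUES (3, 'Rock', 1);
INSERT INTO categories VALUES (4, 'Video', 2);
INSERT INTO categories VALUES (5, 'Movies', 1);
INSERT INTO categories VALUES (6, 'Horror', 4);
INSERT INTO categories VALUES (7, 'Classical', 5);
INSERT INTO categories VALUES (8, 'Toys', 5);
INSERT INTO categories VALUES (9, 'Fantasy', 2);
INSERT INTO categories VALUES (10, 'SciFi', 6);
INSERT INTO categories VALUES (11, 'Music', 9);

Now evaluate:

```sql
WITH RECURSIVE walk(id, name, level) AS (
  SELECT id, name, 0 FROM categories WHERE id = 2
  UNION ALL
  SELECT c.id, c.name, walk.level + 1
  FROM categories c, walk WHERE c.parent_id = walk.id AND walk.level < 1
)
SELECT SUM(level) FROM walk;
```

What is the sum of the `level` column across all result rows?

Base: id=2 (Games) at level 0.
Iteration 1: rows with parent_id in {2} -> Video (id 4, level 1), Fantasy (id 9, level 1).
Iteration 2: level < 1 fails for all current rows; recursion stops.
SUM(level) = 0 + 1 + 1 = 2.

2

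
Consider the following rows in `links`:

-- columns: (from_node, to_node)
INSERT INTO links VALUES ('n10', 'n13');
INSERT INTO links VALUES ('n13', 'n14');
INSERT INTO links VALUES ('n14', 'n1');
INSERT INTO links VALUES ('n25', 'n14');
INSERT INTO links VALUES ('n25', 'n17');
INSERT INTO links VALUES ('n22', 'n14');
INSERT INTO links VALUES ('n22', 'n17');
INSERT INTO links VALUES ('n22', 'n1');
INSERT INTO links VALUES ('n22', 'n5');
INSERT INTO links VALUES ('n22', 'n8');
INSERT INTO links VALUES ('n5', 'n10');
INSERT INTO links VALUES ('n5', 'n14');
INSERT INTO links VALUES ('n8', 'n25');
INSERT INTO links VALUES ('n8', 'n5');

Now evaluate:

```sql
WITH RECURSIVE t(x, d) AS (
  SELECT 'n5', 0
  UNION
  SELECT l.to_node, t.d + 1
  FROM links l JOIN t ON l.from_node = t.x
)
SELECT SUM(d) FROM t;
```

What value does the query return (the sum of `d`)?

13

Base: (n5, d=0).
Iteration 1: edges from {n5} -> (n10, d=1), (n14, d=1).
Iteration 2: edges from {n10,n14} -> (n1, d=2), (n13, d=2).
Iteration 3: edges from {n1,n13} -> (n14, d=3).
Iteration 4: edges from {n14} -> (n1, d=4).
Iteration 5: no outgoing edges from {n1}; recursion stops.
SUM(d) = 0 + 1 + 1 + 2 + 2 + 3 + 4 = 13.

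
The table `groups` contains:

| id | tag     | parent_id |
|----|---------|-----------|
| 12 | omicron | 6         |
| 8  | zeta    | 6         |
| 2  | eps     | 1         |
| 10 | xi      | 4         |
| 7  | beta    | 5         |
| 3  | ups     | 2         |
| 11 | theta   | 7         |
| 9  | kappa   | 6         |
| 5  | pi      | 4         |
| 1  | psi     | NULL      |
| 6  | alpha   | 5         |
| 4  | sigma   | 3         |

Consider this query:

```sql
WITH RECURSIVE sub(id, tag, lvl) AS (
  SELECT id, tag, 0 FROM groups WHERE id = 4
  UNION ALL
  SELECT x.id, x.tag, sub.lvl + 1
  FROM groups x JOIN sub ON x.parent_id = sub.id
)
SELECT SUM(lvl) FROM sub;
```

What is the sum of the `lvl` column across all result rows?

Base: id=4 (sigma) at lvl 0.
Iteration 1: rows with parent_id in {4} -> pi (id 5, lvl 1), xi (id 10, lvl 1).
Iteration 2: rows with parent_id in {5,10} -> alpha (id 6, lvl 2), beta (id 7, lvl 2).
Iteration 3: rows with parent_id in {6,7} -> zeta (id 8, lvl 3), kappa (id 9, lvl 3), theta (id 11, lvl 3), omicron (id 12, lvl 3).
Iteration 4: no rows with parent_id in {8,9,11,12}; recursion stops.
SUM(lvl) = 0 + 1 + 1 + 2 + 2 + 3 + 3 + 3 + 3 = 18.

18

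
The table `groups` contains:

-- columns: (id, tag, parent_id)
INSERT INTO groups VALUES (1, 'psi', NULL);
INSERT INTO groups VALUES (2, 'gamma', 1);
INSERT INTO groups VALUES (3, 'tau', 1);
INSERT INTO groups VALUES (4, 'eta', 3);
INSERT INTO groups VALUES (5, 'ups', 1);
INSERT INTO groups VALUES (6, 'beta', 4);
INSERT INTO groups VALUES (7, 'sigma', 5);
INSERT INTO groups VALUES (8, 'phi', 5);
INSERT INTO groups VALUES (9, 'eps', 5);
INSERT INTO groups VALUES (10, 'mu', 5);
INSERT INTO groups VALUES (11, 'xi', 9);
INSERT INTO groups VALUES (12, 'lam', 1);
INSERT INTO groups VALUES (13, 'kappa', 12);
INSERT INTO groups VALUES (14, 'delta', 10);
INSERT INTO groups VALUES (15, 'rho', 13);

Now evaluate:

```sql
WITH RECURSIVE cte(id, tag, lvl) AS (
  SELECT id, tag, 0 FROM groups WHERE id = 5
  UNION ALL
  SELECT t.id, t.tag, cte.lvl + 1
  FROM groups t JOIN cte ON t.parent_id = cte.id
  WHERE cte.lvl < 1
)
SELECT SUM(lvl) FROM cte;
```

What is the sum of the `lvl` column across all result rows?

Base: id=5 (ups) at lvl 0.
Iteration 1: rows with parent_id in {5} -> sigma (id 7, lvl 1), phi (id 8, lvl 1), eps (id 9, lvl 1), mu (id 10, lvl 1).
Iteration 2: lvl < 1 fails for all current rows; recursion stops.
SUM(lvl) = 0 + 1 + 1 + 1 + 1 = 4.

4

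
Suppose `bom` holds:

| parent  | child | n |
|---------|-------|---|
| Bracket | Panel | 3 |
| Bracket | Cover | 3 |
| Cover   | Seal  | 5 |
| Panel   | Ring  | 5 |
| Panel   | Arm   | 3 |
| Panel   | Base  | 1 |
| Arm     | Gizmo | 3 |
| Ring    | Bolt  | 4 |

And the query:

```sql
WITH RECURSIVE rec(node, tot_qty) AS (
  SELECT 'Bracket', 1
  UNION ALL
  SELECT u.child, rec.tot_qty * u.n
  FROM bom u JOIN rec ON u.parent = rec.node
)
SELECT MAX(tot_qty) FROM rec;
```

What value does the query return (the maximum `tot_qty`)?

60

Base: (Bracket, tot_qty=1).
Iteration 1: components of {Bracket} -> Cover = 1*3 = 3, Panel = 1*3 = 3.
Iteration 2: components of {Cover,Panel} -> Arm = 3*3 = 9, Base = 3*1 = 3, Ring = 3*5 = 15, Seal = 3*5 = 15.
Iteration 3: components of {Arm,Base,Ring,Seal} -> Bolt = 15*4 = 60, Gizmo = 9*3 = 27.
Iteration 4: no further components; recursion stops.
tot_qty values: 1, 3, 3, 15, 9, 3, 15, 60, 27; the maximum is 60.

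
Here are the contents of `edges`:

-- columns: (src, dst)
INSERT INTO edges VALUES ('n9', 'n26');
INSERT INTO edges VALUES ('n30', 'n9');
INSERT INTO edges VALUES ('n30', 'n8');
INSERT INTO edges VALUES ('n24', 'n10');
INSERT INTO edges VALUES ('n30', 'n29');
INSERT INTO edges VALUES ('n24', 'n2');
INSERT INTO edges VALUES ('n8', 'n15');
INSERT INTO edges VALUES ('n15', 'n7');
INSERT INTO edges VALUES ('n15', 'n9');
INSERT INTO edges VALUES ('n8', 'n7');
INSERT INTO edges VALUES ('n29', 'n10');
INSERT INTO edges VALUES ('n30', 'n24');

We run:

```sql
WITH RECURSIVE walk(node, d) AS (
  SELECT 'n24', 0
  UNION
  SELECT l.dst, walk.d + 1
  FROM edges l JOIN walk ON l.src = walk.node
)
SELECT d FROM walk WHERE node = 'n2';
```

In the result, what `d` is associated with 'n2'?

1

Base: (n24, d=0).
Iteration 1: edges from {n24} -> (n10, d=1), (n2, d=1).
Iteration 2: no outgoing edges from {n10,n2}; recursion stops.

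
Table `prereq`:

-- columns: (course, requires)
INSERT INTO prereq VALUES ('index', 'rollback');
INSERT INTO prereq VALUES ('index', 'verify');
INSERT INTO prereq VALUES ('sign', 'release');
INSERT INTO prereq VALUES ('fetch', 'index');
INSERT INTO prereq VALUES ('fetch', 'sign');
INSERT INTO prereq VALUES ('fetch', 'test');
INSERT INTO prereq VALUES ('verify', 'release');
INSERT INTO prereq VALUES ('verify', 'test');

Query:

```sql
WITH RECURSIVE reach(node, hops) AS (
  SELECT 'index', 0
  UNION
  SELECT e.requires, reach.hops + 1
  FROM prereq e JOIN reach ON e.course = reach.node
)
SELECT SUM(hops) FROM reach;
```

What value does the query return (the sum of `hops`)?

6

Base: (index, hops=0).
Iteration 1: edges from {index} -> (rollback, hops=1), (verify, hops=1).
Iteration 2: edges from {rollback,verify} -> (release, hops=2), (test, hops=2).
Iteration 3: no outgoing edges from {release,test}; recursion stops.
SUM(hops) = 0 + 1 + 1 + 2 + 2 = 6.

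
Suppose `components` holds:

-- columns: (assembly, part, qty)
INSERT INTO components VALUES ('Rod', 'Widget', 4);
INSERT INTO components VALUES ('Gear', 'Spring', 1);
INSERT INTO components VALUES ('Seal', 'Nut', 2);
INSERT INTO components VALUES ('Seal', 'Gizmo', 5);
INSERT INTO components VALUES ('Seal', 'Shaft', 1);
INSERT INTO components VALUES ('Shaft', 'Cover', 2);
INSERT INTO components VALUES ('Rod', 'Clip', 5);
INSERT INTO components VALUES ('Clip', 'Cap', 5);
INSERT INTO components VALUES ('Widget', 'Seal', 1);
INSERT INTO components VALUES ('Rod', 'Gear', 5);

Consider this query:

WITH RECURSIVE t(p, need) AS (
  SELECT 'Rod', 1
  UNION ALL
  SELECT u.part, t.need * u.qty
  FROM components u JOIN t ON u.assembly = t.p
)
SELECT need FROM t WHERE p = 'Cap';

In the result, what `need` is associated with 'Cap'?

25

Base: (Rod, need=1).
Iteration 1: components of {Rod} -> Clip = 1*5 = 5, Gear = 1*5 = 5, Widget = 1*4 = 4.
Iteration 2: components of {Clip,Gear,Widget} -> Cap = 5*5 = 25, Seal = 4*1 = 4, Spring = 5*1 = 5.
Iteration 3: components of {Cap,Seal,Spring} -> Gizmo = 4*5 = 20, Nut = 4*2 = 8, Shaft = 4*1 = 4.
Iteration 4: components of {Gizmo,Nut,Shaft} -> Cover = 4*2 = 8.
Iteration 5: no further components; recursion stops.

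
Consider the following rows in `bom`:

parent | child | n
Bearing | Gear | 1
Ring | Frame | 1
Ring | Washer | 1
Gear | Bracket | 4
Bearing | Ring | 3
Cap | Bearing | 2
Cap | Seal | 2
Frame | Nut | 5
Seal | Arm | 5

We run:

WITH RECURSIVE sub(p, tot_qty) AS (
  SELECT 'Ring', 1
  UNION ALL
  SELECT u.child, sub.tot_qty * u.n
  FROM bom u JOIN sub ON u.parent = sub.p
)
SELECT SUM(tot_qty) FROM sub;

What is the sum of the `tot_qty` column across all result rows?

Base: (Ring, tot_qty=1).
Iteration 1: components of {Ring} -> Frame = 1*1 = 1, Washer = 1*1 = 1.
Iteration 2: components of {Frame,Washer} -> Nut = 1*5 = 5.
Iteration 3: no further components; recursion stops.
SUM(tot_qty) = 1 + 1 + 1 + 5 = 8.

8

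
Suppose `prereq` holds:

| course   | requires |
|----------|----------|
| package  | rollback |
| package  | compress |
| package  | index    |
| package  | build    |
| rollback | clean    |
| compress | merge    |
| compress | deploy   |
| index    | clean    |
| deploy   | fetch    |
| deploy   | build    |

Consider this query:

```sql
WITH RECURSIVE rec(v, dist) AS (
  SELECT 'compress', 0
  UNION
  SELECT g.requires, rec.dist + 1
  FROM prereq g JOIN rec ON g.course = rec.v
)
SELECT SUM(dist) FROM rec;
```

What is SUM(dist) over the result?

Base: (compress, dist=0).
Iteration 1: edges from {compress} -> (deploy, dist=1), (merge, dist=1).
Iteration 2: edges from {deploy,merge} -> (build, dist=2), (fetch, dist=2).
Iteration 3: no outgoing edges from {build,fetch}; recursion stops.
SUM(dist) = 0 + 1 + 1 + 2 + 2 = 6.

6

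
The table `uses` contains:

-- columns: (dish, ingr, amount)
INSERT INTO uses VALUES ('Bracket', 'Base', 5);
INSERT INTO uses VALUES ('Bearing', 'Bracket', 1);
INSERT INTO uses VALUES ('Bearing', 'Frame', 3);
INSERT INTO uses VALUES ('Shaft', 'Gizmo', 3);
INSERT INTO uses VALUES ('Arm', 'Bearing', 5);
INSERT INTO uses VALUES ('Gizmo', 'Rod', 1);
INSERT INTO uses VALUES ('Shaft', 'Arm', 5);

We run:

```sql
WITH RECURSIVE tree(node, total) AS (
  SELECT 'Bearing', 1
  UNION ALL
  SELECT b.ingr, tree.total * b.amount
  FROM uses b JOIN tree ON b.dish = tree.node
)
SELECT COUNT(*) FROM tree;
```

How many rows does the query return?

4

Base: (Bearing, total=1).
Iteration 1: components of {Bearing} -> Bracket = 1*1 = 1, Frame = 1*3 = 3.
Iteration 2: components of {Bracket,Frame} -> Base = 1*5 = 5.
Iteration 3: no further components; recursion stops.
Total rows emitted: 4.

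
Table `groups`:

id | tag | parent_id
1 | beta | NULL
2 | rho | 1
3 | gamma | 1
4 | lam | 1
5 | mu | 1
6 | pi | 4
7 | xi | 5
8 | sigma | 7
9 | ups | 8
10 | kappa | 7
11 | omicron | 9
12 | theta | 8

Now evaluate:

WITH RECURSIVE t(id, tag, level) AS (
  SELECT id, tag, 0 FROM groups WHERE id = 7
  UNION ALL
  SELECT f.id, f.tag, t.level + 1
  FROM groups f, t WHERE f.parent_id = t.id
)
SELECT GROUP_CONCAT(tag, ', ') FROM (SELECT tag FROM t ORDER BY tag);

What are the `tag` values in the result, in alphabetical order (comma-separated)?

kappa, omicron, sigma, theta, ups, xi

Base: id=7 (xi) at level 0.
Iteration 1: rows with parent_id in {7} -> sigma (id 8, level 1), kappa (id 10, level 1).
Iteration 2: rows with parent_id in {8,10} -> ups (id 9, level 2), theta (id 12, level 2).
Iteration 3: rows with parent_id in {9,12} -> omicron (id 11, level 3).
Iteration 4: no rows with parent_id in {11}; recursion stops.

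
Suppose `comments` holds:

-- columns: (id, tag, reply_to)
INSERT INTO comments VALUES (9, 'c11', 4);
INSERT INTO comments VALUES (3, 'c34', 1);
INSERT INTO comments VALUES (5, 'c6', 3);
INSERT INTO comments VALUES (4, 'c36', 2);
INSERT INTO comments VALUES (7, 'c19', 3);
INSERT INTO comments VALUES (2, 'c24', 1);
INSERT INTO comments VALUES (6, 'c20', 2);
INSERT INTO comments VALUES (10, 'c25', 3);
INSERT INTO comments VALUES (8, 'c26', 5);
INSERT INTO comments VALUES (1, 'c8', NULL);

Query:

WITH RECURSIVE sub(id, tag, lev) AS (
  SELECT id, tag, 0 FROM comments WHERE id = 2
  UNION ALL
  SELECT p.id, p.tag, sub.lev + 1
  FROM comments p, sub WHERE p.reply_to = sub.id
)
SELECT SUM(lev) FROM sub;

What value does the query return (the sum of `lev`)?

4

Base: id=2 (c24) at lev 0.
Iteration 1: rows with reply_to in {2} -> c36 (id 4, lev 1), c20 (id 6, lev 1).
Iteration 2: rows with reply_to in {4,6} -> c11 (id 9, lev 2).
Iteration 3: no rows with reply_to in {9}; recursion stops.
SUM(lev) = 0 + 1 + 1 + 2 = 4.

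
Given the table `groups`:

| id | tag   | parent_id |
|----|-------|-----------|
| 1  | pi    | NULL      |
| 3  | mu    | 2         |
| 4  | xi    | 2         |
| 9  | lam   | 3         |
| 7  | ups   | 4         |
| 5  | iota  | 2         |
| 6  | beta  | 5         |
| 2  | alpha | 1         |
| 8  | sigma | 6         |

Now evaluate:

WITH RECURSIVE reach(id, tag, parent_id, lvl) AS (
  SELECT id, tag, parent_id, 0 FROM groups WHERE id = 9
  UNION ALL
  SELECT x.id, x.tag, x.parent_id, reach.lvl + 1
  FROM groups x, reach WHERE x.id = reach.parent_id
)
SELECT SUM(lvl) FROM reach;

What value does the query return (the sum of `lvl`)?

6

Base: id=9 (lam), parent_id=3, lvl 0.
Iteration 1: join on id=3 -> mu (id 3, parent_id=2, lvl 1).
Iteration 2: join on id=2 -> alpha (id 2, parent_id=1, lvl 2).
Iteration 3: join on id=1 -> pi (id 1, parent_id=NULL, lvl 3).
Iteration 4: parent_id is NULL; no match; recursion stops.
SUM(lvl) = 0 + 1 + 2 + 3 = 6.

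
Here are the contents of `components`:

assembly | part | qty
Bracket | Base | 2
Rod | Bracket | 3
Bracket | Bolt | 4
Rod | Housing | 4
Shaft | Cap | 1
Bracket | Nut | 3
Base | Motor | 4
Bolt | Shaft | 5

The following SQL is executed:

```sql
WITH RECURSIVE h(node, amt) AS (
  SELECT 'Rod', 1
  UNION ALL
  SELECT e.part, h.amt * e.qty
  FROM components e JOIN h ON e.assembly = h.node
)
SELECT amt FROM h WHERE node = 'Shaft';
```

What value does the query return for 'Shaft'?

60

Base: (Rod, amt=1).
Iteration 1: components of {Rod} -> Bracket = 1*3 = 3, Housing = 1*4 = 4.
Iteration 2: components of {Bracket,Housing} -> Base = 3*2 = 6, Bolt = 3*4 = 12, Nut = 3*3 = 9.
Iteration 3: components of {Base,Bolt,Nut} -> Motor = 6*4 = 24, Shaft = 12*5 = 60.
Iteration 4: components of {Motor,Shaft} -> Cap = 60*1 = 60.
Iteration 5: no further components; recursion stops.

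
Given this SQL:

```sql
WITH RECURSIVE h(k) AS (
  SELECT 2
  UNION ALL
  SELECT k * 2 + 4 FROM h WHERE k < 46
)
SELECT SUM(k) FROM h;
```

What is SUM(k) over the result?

Base: k=2.
Iteration 1: 2 < 46 holds -> k = 2 * 2 + 4 = 8.
Iteration 2: 8 < 46 holds -> k = 8 * 2 + 4 = 20.
Iteration 3: 20 < 46 holds -> k = 20 * 2 + 4 = 44.
Iteration 4: 44 < 46 holds -> k = 44 * 2 + 4 = 92.
Iteration 5: 92 < 46 fails; recursion stops.
SUM(k) = 2 + 8 + 20 + 44 + 92 = 166.

166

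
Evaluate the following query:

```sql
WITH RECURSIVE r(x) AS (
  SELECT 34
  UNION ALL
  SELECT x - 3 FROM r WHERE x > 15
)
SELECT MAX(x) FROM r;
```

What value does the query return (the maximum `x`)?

Base: x=34.
Iteration 1: 34 > 15 holds -> x = 34 - 3 = 31.
Iteration 2: 31 > 15 holds -> x = 31 - 3 = 28.
Iteration 3: 28 > 15 holds -> x = 28 - 3 = 25.
Iteration 4: 25 > 15 holds -> x = 25 - 3 = 22.
Iteration 5: 22 > 15 holds -> x = 22 - 3 = 19.
Iteration 6: 19 > 15 holds -> x = 19 - 3 = 16.
Iteration 7: 16 > 15 holds -> x = 16 - 3 = 13.
Iteration 8: 13 > 15 fails; recursion stops.
x values: 34, 31, 28, 25, 22, 19, 16, 13; the maximum is 34.

34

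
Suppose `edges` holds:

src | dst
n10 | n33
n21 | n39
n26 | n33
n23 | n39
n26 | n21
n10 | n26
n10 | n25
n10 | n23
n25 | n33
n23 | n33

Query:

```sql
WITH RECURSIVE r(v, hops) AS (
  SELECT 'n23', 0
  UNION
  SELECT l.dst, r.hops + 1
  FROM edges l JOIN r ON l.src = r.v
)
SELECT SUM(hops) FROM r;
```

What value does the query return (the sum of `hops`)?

2

Base: (n23, hops=0).
Iteration 1: edges from {n23} -> (n33, hops=1), (n39, hops=1).
Iteration 2: no outgoing edges from {n33,n39}; recursion stops.
SUM(hops) = 0 + 1 + 1 = 2.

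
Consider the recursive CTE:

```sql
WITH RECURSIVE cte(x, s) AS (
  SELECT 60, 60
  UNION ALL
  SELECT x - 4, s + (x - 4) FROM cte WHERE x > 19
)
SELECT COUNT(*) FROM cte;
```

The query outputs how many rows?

12

Base: x=60, s=60.
Iteration 1: 60 > 19 holds -> x = 60 - 4 = 56, s = 60 + 56 = 116.
Iteration 2: 56 > 19 holds -> x = 56 - 4 = 52, s = 116 + 52 = 168.
Iteration 3: 52 > 19 holds -> x = 52 - 4 = 48, s = 168 + 48 = 216.
Iteration 4: 48 > 19 holds -> x = 48 - 4 = 44, s = 216 + 44 = 260.
Iteration 5: 44 > 19 holds -> x = 44 - 4 = 40, s = 260 + 40 = 300.
Iteration 6: 40 > 19 holds -> x = 40 - 4 = 36, s = 300 + 36 = 336.
Iteration 7: 36 > 19 holds -> x = 36 - 4 = 32, s = 336 + 32 = 368.
Iteration 8: 32 > 19 holds -> x = 32 - 4 = 28, s = 368 + 28 = 396.
Iteration 9: 28 > 19 holds -> x = 28 - 4 = 24, s = 396 + 24 = 420.
Iteration 10: 24 > 19 holds -> x = 24 - 4 = 20, s = 420 + 20 = 440.
Iteration 11: 20 > 19 holds -> x = 20 - 4 = 16, s = 440 + 16 = 456.
Iteration 12: 16 > 19 fails; recursion stops.
Total rows emitted: 12.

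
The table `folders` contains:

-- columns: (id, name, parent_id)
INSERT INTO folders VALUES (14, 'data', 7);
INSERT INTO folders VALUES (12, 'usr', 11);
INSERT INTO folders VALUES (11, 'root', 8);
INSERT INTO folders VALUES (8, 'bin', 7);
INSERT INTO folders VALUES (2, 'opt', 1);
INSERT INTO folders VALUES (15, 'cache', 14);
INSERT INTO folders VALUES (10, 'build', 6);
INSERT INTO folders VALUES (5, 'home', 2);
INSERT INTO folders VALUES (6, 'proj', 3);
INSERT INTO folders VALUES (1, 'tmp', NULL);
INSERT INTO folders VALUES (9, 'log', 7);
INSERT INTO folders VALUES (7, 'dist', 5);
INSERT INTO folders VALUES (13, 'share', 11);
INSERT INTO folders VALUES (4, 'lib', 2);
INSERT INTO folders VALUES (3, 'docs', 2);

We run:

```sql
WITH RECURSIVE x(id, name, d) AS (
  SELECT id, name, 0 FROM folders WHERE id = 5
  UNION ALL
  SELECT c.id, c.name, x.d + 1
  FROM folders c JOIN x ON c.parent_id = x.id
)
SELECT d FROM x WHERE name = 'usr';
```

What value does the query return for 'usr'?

Base: id=5 (home) at d 0.
Iteration 1: rows with parent_id in {5} -> dist (id 7, d 1).
Iteration 2: rows with parent_id in {7} -> bin (id 8, d 2), log (id 9, d 2), data (id 14, d 2).
Iteration 3: rows with parent_id in {8,9,14} -> root (id 11, d 3), cache (id 15, d 3).
Iteration 4: rows with parent_id in {11,15} -> usr (id 12, d 4), share (id 13, d 4).
Iteration 5: no rows with parent_id in {12,13}; recursion stops.

4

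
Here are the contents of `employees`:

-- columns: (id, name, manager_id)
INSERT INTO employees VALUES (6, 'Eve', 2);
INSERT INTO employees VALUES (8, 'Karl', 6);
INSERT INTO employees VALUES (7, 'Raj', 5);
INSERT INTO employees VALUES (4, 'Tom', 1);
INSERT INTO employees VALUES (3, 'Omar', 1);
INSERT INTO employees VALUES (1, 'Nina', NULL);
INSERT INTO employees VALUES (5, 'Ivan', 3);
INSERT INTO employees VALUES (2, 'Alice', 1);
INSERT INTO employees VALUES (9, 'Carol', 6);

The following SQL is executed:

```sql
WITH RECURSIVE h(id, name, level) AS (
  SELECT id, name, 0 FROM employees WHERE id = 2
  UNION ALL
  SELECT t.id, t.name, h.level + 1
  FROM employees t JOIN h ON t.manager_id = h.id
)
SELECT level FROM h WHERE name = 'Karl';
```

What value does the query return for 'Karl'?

Base: id=2 (Alice) at level 0.
Iteration 1: rows with manager_id in {2} -> Eve (id 6, level 1).
Iteration 2: rows with manager_id in {6} -> Karl (id 8, level 2), Carol (id 9, level 2).
Iteration 3: no rows with manager_id in {8,9}; recursion stops.

2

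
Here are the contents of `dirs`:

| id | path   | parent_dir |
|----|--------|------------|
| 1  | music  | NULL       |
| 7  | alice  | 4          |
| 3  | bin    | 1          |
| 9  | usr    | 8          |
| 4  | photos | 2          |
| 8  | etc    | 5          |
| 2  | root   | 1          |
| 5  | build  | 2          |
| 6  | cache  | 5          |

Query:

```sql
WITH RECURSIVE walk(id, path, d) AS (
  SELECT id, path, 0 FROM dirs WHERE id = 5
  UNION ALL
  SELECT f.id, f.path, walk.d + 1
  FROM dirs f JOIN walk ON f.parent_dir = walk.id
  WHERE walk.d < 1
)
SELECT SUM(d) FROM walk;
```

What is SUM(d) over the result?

2

Base: id=5 (build) at d 0.
Iteration 1: rows with parent_dir in {5} -> cache (id 6, d 1), etc (id 8, d 1).
Iteration 2: d < 1 fails for all current rows; recursion stops.
SUM(d) = 0 + 1 + 1 = 2.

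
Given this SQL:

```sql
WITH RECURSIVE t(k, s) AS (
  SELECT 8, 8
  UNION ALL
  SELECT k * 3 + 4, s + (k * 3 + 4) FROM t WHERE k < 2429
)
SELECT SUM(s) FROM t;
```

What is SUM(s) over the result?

16304

Base: k=8, s=8.
Iteration 1: 8 < 2429 holds -> k = 8 * 3 + 4 = 28, s = 8 + 28 = 36.
Iteration 2: 28 < 2429 holds -> k = 28 * 3 + 4 = 88, s = 36 + 88 = 124.
Iteration 3: 88 < 2429 holds -> k = 88 * 3 + 4 = 268, s = 124 + 268 = 392.
Iteration 4: 268 < 2429 holds -> k = 268 * 3 + 4 = 808, s = 392 + 808 = 1200.
Iteration 5: 808 < 2429 holds -> k = 808 * 3 + 4 = 2428, s = 1200 + 2428 = 3628.
Iteration 6: 2428 < 2429 holds -> k = 2428 * 3 + 4 = 7288, s = 3628 + 7288 = 10916.
Iteration 7: 7288 < 2429 fails; recursion stops.
SUM(s) = 8 + 36 + 124 + 392 + 1200 + 3628 + 10916 = 16304.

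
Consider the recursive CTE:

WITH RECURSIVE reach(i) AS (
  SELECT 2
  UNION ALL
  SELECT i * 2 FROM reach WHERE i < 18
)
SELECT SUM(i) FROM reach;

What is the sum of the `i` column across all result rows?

62

Base: i=2.
Iteration 1: 2 < 18 holds -> i = 2 * 2 = 4.
Iteration 2: 4 < 18 holds -> i = 4 * 2 = 8.
Iteration 3: 8 < 18 holds -> i = 8 * 2 = 16.
Iteration 4: 16 < 18 holds -> i = 16 * 2 = 32.
Iteration 5: 32 < 18 fails; recursion stops.
SUM(i) = 2 + 4 + 8 + 16 + 32 = 62.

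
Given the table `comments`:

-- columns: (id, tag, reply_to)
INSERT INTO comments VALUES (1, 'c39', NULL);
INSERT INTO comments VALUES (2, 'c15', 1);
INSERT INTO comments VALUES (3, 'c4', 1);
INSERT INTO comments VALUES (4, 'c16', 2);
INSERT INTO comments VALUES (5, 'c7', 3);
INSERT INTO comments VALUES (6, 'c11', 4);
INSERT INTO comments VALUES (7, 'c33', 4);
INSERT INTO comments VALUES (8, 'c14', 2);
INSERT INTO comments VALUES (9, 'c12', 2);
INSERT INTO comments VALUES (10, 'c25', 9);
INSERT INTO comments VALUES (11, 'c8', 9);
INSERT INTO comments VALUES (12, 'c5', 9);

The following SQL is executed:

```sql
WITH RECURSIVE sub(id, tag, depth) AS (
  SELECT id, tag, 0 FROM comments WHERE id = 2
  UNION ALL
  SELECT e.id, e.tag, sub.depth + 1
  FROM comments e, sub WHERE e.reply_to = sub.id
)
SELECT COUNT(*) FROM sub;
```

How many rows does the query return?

9

Base: id=2 (c15) at depth 0.
Iteration 1: rows with reply_to in {2} -> c16 (id 4, depth 1), c14 (id 8, depth 1), c12 (id 9, depth 1).
Iteration 2: rows with reply_to in {4,8,9} -> c11 (id 6, depth 2), c33 (id 7, depth 2), c25 (id 10, depth 2), c8 (id 11, depth 2), c5 (id 12, depth 2).
Iteration 3: no rows with reply_to in {6,7,10,11,12}; recursion stops.
Total rows emitted: 9.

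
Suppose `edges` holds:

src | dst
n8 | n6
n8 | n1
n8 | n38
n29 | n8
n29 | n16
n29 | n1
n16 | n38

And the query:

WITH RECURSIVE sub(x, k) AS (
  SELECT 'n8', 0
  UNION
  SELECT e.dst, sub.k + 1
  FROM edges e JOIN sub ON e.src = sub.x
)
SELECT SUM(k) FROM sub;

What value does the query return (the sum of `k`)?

Base: (n8, k=0).
Iteration 1: edges from {n8} -> (n1, k=1), (n38, k=1), (n6, k=1).
Iteration 2: no outgoing edges from {n1,n38,n6}; recursion stops.
SUM(k) = 0 + 1 + 1 + 1 = 3.

3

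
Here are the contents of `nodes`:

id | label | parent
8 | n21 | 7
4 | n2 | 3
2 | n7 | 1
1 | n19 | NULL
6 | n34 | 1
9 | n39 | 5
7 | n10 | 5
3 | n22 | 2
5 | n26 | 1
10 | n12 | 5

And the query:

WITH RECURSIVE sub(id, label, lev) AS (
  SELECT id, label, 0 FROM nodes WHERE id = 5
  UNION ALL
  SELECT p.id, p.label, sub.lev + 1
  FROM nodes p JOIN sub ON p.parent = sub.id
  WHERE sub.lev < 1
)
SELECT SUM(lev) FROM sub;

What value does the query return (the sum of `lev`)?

Base: id=5 (n26) at lev 0.
Iteration 1: rows with parent in {5} -> n10 (id 7, lev 1), n39 (id 9, lev 1), n12 (id 10, lev 1).
Iteration 2: lev < 1 fails for all current rows; recursion stops.
SUM(lev) = 0 + 1 + 1 + 1 = 3.

3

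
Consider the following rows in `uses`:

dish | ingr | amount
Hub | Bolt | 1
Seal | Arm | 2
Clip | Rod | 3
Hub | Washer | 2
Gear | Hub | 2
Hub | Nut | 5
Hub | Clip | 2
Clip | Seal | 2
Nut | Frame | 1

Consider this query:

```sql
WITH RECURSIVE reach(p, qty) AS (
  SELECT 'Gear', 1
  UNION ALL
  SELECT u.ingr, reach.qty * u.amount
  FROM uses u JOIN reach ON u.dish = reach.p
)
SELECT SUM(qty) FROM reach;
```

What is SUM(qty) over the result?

69

Base: (Gear, qty=1).
Iteration 1: components of {Gear} -> Hub = 1*2 = 2.
Iteration 2: components of {Hub} -> Bolt = 2*1 = 2, Clip = 2*2 = 4, Nut = 2*5 = 10, Washer = 2*2 = 4.
Iteration 3: components of {Bolt,Clip,Nut,Washer} -> Frame = 10*1 = 10, Rod = 4*3 = 12, Seal = 4*2 = 8.
Iteration 4: components of {Frame,Rod,Seal} -> Arm = 8*2 = 16.
Iteration 5: no further components; recursion stops.
SUM(qty) = 1 + 2 + 10 + 4 + 2 + 4 + 10 + 8 + 12 + 16 = 69.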